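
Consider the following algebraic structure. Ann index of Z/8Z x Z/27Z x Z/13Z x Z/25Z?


Exponent = lcm of the cyclic orders; pairwise coprime => product.
2^3*3^3*13^1*5^2=8*27*13*25=70200


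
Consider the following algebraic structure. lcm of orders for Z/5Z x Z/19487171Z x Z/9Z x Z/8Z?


Exponent = lcm of the cyclic orders; pairwise coprime => product.
5^1*11^7*3^2*2^3=5*19487171*9*8=7015381560


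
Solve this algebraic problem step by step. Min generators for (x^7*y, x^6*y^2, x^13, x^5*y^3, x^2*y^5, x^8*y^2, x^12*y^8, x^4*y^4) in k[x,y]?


Remove redundant (divisible by others).
x^12*y^8 redundant.
x^8*y^2 redundant.
Min: x^13, x^7*y, x^6*y^2, x^5*y^3, x^4*y^4, x^2*y^5
Count=6


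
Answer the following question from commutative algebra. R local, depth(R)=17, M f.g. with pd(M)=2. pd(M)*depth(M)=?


pd+depth=17
depth=17-2=15
pd*depth=2*15=30


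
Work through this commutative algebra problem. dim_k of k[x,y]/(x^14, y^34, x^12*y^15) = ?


k[x,y]/I, I = (x^14, y^34, x^12*y^15)
Rect: 14x34=476. Corner: (14-12)x(34-15)=38.
dim = 476-38 = 438


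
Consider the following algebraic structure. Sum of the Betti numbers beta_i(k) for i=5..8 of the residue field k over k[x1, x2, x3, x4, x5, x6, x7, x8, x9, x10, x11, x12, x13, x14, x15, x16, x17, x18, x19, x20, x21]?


Koszul resolution: beta_i(k)=C(n,i), n=21
C(21,5)=20349, C(21,6)=54264, C(21,7)=116280, C(21,8)=203490
Sum=394383


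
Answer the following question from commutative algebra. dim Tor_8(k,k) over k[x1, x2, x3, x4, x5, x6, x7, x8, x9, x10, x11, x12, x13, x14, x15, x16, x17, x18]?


Koszul: C(n,i)=C(18,8)=43758


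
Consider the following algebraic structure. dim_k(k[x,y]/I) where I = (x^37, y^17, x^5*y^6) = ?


k[x,y]/I, I = (x^37, y^17, x^5*y^6)
Rect: 37x17=629. Corner: (37-5)x(17-6)=352.
dim = 629-352 = 277


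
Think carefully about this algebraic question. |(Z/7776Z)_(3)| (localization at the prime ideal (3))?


3-primary part: 7776=3^5*32
Size=3^5=243


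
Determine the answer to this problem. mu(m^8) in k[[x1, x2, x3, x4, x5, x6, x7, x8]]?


C(n+d-1,d)=C(15,8)=6435


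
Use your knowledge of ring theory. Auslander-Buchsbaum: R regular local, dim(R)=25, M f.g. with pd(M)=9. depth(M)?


pd+depth=depth(R)=25
depth=25-9=16


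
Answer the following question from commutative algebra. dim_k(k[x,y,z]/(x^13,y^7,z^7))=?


Basis: x^iy^jz^k, i<13,j<7,k<7
13*7*7=637


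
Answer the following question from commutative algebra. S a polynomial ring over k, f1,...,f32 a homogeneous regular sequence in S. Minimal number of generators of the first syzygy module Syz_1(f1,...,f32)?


Regular sequence => Koszul complex is the minimal free resolution.
Syz_1 minimally generated by Koszul relations f_i*e_j - f_j*e_i (i<j): mu(Syz_1) = beta_2 = C(m,2) = m(m-1)/2
m=32
32*31/2 = 496


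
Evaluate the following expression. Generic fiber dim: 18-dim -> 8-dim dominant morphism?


dim(fiber)=dim(X)-dim(Y)=18-8=10


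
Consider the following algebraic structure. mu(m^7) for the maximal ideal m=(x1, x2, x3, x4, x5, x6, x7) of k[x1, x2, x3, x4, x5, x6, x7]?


Graded Nakayama: mu(m^d) = dim_k (m^d/m^(d+1)) = #degree-7 monomials in 7 vars
C(n+d-1,d)=C(13,7)=1716


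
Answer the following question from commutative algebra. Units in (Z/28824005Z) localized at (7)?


Local ring = Z/5764801Z.
phi(5764801) = 7^7*(7-1) = 4941258


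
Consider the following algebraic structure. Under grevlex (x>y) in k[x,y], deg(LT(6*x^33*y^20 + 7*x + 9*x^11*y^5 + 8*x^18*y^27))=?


LT: 6*x^33*y^20
deg_x=33, deg_y=20
Total=33+20=53


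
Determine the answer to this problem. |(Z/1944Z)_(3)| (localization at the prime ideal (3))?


3-primary part: 1944=3^5*8
Size=3^5=243


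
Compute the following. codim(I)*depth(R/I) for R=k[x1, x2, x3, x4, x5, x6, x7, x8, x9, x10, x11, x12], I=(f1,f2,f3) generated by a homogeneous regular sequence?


codim=3, depth=dim(R/I)=12-3=9
Product=3*9=27


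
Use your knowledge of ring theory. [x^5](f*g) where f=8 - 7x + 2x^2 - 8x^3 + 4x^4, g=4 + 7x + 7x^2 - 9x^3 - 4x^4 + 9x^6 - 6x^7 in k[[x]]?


[x^5] = sum a_i*b_j, i+j=5
  -7*-4=28
  2*-9=-18
  -8*7=-56
  4*7=28
Sum=-18


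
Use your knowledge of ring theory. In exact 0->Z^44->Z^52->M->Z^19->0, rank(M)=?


Alt sum=0:
(-1)^0*44 + (-1)^1*52 + (-1)^2*? + (-1)^3*19=0
rank(M)=27


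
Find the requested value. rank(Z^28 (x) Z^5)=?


rank(M(x)N) = rank(M)*rank(N)
28*5 = 140


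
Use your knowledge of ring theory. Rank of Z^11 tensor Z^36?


rank(M(x)N) = rank(M)*rank(N)
11*36 = 396


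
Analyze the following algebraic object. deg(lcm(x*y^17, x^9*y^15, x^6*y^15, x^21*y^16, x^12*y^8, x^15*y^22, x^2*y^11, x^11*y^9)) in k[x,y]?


lcm = componentwise max:
x: max(1,9,6,21,12,15,2,11)=21
y: max(17,15,15,16,8,22,11,9)=22
Total=21+22=43


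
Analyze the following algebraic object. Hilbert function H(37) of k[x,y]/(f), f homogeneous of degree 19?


H(t)=d for t>=d-1.
d=19, t=37
H(37)=19


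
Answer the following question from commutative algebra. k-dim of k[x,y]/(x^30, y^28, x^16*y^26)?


k[x,y]/I, I = (x^30, y^28, x^16*y^26)
Rect: 30x28=840. Corner: (30-16)x(28-26)=28.
dim = 840-28 = 812


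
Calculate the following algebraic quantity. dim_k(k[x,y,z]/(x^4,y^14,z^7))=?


Basis: x^iy^jz^k, i<4,j<14,k<7
4*14*7=392


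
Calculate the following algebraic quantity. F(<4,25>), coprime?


gcd(4,25)=1 => F=ab-a-b=4*25-4-25=100-29=71


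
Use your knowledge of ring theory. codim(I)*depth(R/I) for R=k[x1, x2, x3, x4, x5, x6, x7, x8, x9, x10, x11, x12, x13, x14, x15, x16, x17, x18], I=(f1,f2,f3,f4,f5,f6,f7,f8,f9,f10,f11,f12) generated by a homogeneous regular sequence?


codim=12, depth=dim(R/I)=18-12=6
Product=12*6=72


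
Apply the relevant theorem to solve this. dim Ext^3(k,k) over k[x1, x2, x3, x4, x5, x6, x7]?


C(n,i)=C(7,3)=35


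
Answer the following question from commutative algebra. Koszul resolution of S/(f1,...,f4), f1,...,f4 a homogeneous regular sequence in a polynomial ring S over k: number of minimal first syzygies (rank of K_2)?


Regular sequence => Koszul complex is the minimal free resolution.
Syz_1 minimally generated by Koszul relations f_i*e_j - f_j*e_i (i<j): mu(Syz_1) = beta_2 = C(m,2) = m(m-1)/2
m=4
4*3/2 = 6


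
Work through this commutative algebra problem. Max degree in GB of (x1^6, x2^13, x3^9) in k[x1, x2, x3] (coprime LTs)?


Pure powers, coprime LTs => already GB.
Degrees: 6, 13, 9
Max=13


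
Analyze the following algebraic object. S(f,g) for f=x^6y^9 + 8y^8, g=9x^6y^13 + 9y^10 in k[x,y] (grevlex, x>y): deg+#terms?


LT(f)=x^6y^9, LT(g)=9x^6y^13
lcm(LM)=x^6y^13
S(f,g) (scaled by 9 to clear denominators) = 9y^4*f - 1*g = 72y^12 - 9y^10
2 terms, deg 12.
12+2=14


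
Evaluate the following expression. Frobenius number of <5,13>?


gcd(5,13)=1 => F=ab-a-b=5*13-5-13=65-18=47


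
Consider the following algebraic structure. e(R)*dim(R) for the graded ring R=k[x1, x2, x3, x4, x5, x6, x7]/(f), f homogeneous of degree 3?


e(R)=deg(f)=3, dim(R)=7-1=6
e*dim=3*6=18


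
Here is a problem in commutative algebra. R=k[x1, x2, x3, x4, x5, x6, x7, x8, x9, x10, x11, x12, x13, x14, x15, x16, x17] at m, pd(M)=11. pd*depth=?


pd+depth=17
depth=17-11=6
pd*depth=11*6=66


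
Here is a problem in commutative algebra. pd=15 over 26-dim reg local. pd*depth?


pd+depth=26
depth=26-15=11
pd*depth=15*11=165


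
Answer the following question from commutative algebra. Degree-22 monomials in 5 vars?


C(d+n-1,n-1)=C(26,4)=14950


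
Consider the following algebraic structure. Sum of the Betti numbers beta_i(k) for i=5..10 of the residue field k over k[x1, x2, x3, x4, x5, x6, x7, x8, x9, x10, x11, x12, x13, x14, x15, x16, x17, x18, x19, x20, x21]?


Koszul resolution: beta_i(k)=C(n,i), n=21
C(21,5)=20349, C(21,6)=54264, C(21,7)=116280, C(21,8)=203490, C(21,9)=293930, C(21,10)=352716
Sum=1041029


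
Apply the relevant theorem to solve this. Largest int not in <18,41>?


gcd(18,41)=1 => F=ab-a-b=18*41-18-41=738-59=679


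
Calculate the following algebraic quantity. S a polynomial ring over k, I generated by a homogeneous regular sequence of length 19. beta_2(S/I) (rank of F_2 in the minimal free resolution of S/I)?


Regular sequence => Koszul complex is the minimal free resolution.
Syz_1 minimally generated by Koszul relations f_i*e_j - f_j*e_i (i<j): mu(Syz_1) = beta_2 = C(m,2) = m(m-1)/2
m=19
19*18/2 = 171


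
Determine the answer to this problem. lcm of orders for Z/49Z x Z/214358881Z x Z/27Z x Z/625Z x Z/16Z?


Exponent = lcm of the cyclic orders; pairwise coprime => product.
7^2*11^8*3^3*5^4*2^4=49*214358881*27*625*16=2835967995630000


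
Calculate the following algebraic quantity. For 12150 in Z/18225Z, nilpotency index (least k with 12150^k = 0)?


12150^k mod 18225:
k=1: 12150
k=2: 0
First zero at k = 2


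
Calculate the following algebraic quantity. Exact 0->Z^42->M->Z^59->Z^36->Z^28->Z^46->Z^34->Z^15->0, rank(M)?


Alt sum=0:
(-1)^0*42 + (-1)^1*? + (-1)^2*59 + (-1)^3*36 + (-1)^4*28 + (-1)^5*46 + (-1)^6*34 + (-1)^7*15=0
rank(M)=66


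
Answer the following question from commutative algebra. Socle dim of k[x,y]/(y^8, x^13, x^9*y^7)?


Socle = ann(m) = span of standard monomials u with x*u, y*u in I (staircase corners).
Minimal generators: x^13, x^9*y^7, y^8
Corners: x^8y^7, x^12y^6
Socle dim=2


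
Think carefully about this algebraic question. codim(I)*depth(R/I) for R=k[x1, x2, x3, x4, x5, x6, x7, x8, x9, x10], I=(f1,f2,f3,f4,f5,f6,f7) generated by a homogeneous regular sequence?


codim=7, depth=dim(R/I)=10-7=3
Product=7*3=21


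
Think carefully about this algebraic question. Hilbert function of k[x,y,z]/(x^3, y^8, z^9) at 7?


Need i<3, j<8, k<9 with i+j+k=7.
For each i, j ranges over max(0,7-i-8)..min(7,7-i):
  i=0: j in [0,7] -> 8
  i=1: j in [0,6] -> 7
  i=2: j in [0,5] -> 6
H(7) = 8+7+6 = 21


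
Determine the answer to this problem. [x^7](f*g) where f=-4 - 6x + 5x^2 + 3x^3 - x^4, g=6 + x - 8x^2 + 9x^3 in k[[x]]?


[x^7] = sum a_i*b_j, i+j=7
  -1*9=-9
Sum=-9


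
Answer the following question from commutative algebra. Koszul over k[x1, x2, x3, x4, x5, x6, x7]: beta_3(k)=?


C(n,i)=C(7,3)=35


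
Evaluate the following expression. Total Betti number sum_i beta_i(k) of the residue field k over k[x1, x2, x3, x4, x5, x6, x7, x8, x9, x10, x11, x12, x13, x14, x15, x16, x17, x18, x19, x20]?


Koszul resolution: beta_i(k)=C(n,i), n=20
sum_i C(20,i) = 2^20 = 1048576


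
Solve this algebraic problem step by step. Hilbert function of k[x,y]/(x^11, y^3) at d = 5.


k[x,y], I = (x^11, y^3), d = 5
Need i < 11 and d-i < 3.
Range: 3 <= i <= 5.
H(5) = 3


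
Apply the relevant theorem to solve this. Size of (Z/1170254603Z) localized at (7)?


7-primary part: 1170254603=7^9*29
Size=7^9=40353607


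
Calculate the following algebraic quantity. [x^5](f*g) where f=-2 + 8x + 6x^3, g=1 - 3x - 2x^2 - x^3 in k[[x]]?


[x^5] = sum a_i*b_j, i+j=5
  6*-2=-12
Sum=-12


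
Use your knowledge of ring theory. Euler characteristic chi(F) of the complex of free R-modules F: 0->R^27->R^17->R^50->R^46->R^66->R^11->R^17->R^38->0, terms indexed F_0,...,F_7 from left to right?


chi = sum (-1)^i * rank:
(-1)^0*27=27
(-1)^1*17=-17
(-1)^2*50=50
(-1)^3*46=-46
(-1)^4*66=66
(-1)^5*11=-11
(-1)^6*17=17
(-1)^7*38=-38
chi=48


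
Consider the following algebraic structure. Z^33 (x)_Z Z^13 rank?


rank(M(x)N) = rank(M)*rank(N)
33*13 = 429


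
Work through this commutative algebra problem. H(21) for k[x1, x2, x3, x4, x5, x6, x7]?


C(d+n-1,n-1)=C(27,6)=296010


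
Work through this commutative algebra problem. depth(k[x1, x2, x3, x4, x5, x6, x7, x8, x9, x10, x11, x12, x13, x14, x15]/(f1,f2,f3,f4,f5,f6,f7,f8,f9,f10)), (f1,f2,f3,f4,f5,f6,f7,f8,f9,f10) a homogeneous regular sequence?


depth(R)=15
depth(R/I)=15-10=5


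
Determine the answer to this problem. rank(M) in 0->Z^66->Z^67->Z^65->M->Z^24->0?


Alt sum=0:
(-1)^0*66 + (-1)^1*67 + (-1)^2*65 + (-1)^3*? + (-1)^4*24=0
rank(M)=88


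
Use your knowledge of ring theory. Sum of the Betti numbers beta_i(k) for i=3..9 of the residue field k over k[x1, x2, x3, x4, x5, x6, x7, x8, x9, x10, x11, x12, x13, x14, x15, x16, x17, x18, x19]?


Koszul resolution: beta_i(k)=C(n,i), n=19
C(19,3)=969, C(19,4)=3876, C(19,5)=11628, C(19,6)=27132, C(19,7)=50388, C(19,8)=75582, C(19,9)=92378
Sum=261953


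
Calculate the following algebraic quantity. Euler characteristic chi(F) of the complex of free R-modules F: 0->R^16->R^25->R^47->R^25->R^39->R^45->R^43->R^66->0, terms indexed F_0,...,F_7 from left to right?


chi = sum (-1)^i * rank:
(-1)^0*16=16
(-1)^1*25=-25
(-1)^2*47=47
(-1)^3*25=-25
(-1)^4*39=39
(-1)^5*45=-45
(-1)^6*43=43
(-1)^7*66=-66
chi=-16


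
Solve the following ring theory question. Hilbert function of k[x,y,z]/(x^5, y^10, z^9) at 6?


Need i<5, j<10, k<9 with i+j+k=6.
For each i, j ranges over max(0,6-i-8)..min(9,6-i):
  i=0: j in [0,6] -> 7
  i=1: j in [0,5] -> 6
  i=2: j in [0,4] -> 5
  i=3: j in [0,3] -> 4
  i=4: j in [0,2] -> 3
H(6) = 7+6+5+4+3 = 25


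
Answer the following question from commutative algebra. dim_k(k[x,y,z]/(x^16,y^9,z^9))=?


Basis: x^iy^jz^k, i<16,j<9,k<9
16*9*9=1296


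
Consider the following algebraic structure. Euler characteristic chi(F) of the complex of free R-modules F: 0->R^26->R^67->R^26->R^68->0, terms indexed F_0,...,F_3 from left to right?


chi = sum (-1)^i * rank:
(-1)^0*26=26
(-1)^1*67=-67
(-1)^2*26=26
(-1)^3*68=-68
chi=-83


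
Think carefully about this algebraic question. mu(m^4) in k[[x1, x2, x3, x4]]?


C(n+d-1,d)=C(7,4)=35


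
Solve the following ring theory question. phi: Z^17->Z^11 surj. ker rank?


rank(ker) = 17-11 = 6


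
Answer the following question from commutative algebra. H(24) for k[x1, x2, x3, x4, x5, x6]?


C(d+n-1,n-1)=C(29,5)=118755


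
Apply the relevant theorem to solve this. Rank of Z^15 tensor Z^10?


rank(M(x)N) = rank(M)*rank(N)
15*10 = 150


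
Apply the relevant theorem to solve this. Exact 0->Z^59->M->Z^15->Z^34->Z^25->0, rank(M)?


Alt sum=0:
(-1)^0*59 + (-1)^1*? + (-1)^2*15 + (-1)^3*34 + (-1)^4*25=0
rank(M)=65


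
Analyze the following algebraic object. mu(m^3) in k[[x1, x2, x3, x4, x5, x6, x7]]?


C(n+d-1,d)=C(9,3)=84


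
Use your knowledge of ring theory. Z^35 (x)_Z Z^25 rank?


rank(M(x)N) = rank(M)*rank(N)
35*25 = 875


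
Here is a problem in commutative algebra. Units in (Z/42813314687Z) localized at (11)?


Local ring = Z/19487171Z.
phi(19487171) = 11^6*(11-1) = 17715610


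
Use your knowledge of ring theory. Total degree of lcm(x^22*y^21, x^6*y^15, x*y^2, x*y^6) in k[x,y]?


lcm = componentwise max:
x: max(22,6,1,1)=22
y: max(21,15,2,6)=21
Total=22+21=43


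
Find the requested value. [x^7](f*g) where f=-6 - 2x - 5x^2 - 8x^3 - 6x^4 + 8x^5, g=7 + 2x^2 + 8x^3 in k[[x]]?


[x^7] = sum a_i*b_j, i+j=7
  -6*8=-48
  8*2=16
Sum=-32


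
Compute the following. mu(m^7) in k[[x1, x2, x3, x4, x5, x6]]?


C(n+d-1,d)=C(12,7)=792


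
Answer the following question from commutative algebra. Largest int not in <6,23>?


gcd(6,23)=1 => F=ab-a-b=6*23-6-23=138-29=109


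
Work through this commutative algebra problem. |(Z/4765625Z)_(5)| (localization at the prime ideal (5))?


5-primary part: 4765625=5^7*61
Size=5^7=78125


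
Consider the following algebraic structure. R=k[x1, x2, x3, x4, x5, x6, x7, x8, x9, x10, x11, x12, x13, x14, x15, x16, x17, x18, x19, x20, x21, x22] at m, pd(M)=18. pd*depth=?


pd+depth=22
depth=22-18=4
pd*depth=18*4=72


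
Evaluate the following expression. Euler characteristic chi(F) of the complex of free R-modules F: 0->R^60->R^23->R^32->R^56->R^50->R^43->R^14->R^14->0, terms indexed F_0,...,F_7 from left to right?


chi = sum (-1)^i * rank:
(-1)^0*60=60
(-1)^1*23=-23
(-1)^2*32=32
(-1)^3*56=-56
(-1)^4*50=50
(-1)^5*43=-43
(-1)^6*14=14
(-1)^7*14=-14
chi=20


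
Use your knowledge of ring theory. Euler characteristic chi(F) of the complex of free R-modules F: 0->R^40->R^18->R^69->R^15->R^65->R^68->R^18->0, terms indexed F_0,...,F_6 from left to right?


chi = sum (-1)^i * rank:
(-1)^0*40=40
(-1)^1*18=-18
(-1)^2*69=69
(-1)^3*15=-15
(-1)^4*65=65
(-1)^5*68=-68
(-1)^6*18=18
chi=91


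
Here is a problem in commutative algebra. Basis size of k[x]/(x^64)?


Basis: 1,x,...,x^63
dim=64


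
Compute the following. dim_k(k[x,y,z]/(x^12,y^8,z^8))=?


Basis: x^iy^jz^k, i<12,j<8,k<8
12*8*8=768


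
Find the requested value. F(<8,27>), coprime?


gcd(8,27)=1 => F=ab-a-b=8*27-8-27=216-35=181


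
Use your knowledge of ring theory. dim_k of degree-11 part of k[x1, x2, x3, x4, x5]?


C(d+n-1,n-1)=C(15,4)=1365


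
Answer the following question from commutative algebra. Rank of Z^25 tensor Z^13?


rank(M(x)N) = rank(M)*rank(N)
25*13 = 325


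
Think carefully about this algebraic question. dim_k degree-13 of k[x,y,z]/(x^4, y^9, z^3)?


Need i<4, j<9, k<3 with i+j+k=13.
For each i, j ranges over max(0,13-i-2)..min(8,13-i):
  i=0: j in [11,8] -> 0
  i=1: j in [10,8] -> 0
  i=2: j in [9,8] -> 0
  i=3: j in [8,8] -> 1
H(13) = 0+0+0+1 = 1


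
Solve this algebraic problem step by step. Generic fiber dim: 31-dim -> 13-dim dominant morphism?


dim(fiber)=dim(X)-dim(Y)=31-13=18


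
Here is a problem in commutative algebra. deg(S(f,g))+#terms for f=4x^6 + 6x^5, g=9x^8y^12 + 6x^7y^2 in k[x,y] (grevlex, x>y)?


LT(f)=4x^6, LT(g)=9x^8y^12
lcm(LM)=x^8y^12
S(f,g) (scaled by 36 to clear denominators) = 9x^2y^12*f - 4*g = 54x^7y^12 - 24x^7y^2
2 terms, deg 19.
19+2=21


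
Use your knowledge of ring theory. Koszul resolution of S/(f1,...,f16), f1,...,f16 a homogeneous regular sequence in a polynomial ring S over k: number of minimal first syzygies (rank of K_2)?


Regular sequence => Koszul complex is the minimal free resolution.
Syz_1 minimally generated by Koszul relations f_i*e_j - f_j*e_i (i<j): mu(Syz_1) = beta_2 = C(m,2) = m(m-1)/2
m=16
16*15/2 = 120


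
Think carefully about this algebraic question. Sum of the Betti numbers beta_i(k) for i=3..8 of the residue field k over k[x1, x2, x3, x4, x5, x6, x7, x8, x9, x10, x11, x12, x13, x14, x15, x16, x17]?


Koszul resolution: beta_i(k)=C(n,i), n=17
C(17,3)=680, C(17,4)=2380, C(17,5)=6188, C(17,6)=12376, C(17,7)=19448, C(17,8)=24310
Sum=65382


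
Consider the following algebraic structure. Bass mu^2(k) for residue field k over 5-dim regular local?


C(n,i)=C(5,2)=10


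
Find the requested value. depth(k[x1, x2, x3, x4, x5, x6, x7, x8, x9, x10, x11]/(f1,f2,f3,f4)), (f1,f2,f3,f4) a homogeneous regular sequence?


depth(R)=11
depth(R/I)=11-4=7


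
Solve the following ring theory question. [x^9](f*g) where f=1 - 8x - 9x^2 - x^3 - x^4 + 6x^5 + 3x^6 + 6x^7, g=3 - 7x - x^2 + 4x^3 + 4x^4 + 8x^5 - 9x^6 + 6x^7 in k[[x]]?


[x^9] = sum a_i*b_j, i+j=9
  -9*6=-54
  -1*-9=9
  -1*8=-8
  6*4=24
  3*4=12
  6*-1=-6
Sum=-23


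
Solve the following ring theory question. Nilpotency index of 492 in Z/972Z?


492^k mod 972:
k=1: 492
k=2: 36
k=3: 216
k=4: 324
k=5: 0
First zero at k = 5


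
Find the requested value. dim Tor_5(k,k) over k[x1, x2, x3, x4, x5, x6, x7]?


Koszul: C(n,i)=C(7,5)=21


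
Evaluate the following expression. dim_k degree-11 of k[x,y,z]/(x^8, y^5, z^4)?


Need i<8, j<5, k<4 with i+j+k=11.
For each i, j ranges over max(0,11-i-3)..min(4,11-i):
  i=0: j in [8,4] -> 0
  i=1: j in [7,4] -> 0
  i=2: j in [6,4] -> 0
  i=3: j in [5,4] -> 0
  i=4: j in [4,4] -> 1
  i=5: j in [3,4] -> 2
  i=6: j in [2,4] -> 3
  i=7: j in [1,4] -> 4
H(11) = 0+0+0+0+1+2+3+4 = 10


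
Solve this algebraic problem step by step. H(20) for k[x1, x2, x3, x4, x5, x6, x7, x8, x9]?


C(d+n-1,n-1)=C(28,8)=3108105


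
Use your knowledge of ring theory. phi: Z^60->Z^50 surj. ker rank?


rank(ker) = 60-50 = 10


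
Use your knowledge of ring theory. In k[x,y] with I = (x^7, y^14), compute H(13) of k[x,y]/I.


k[x,y], I = (x^7, y^14), d = 13
Need i < 7 and d-i < 14.
Range: 0 <= i <= 6.
H(13) = 7


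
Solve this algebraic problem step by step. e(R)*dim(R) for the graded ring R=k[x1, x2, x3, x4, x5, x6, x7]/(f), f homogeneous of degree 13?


e(R)=deg(f)=13, dim(R)=7-1=6
e*dim=13*6=78


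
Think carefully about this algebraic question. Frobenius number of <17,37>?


gcd(17,37)=1 => F=ab-a-b=17*37-17-37=629-54=575


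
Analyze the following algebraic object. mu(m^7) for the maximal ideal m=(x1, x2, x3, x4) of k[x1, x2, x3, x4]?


Graded Nakayama: mu(m^d) = dim_k (m^d/m^(d+1)) = #degree-7 monomials in 4 vars
C(n+d-1,d)=C(10,7)=120


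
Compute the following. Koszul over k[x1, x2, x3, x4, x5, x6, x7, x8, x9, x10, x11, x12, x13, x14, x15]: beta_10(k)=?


C(n,i)=C(15,10)=3003


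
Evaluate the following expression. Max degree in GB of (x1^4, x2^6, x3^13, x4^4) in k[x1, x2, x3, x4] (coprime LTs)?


Pure powers, coprime LTs => already GB.
Degrees: 4, 6, 13, 4
Max=13


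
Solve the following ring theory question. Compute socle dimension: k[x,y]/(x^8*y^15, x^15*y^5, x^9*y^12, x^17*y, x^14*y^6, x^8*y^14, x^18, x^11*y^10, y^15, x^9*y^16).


Socle = ann(m) = span of standard monomials u with x*u, y*u in I (staircase corners).
Redundant generators: x^9*y^16, x^8*y^15
Minimal generators: x^18, x^17*y, x^15*y^5, x^14*y^6, x^11*y^10, x^9*y^12, x^8*y^14, y^15
Corners: x^7y^14, x^8y^13, x^10y^11, x^13y^9, x^14y^5, x^16y^4, x^17
Socle dim=7


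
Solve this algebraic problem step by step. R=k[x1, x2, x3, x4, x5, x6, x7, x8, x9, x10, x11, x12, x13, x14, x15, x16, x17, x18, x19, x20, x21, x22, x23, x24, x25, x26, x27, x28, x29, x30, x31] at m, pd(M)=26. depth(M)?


pd+depth=depth(R)=31
depth=31-26=5


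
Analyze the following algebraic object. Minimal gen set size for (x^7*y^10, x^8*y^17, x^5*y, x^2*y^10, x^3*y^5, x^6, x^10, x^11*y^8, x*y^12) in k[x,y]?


Remove redundant (divisible by others).
x^10 redundant.
x^7*y^10 redundant.
x^8*y^17 redundant.
x^11*y^8 redundant.
Min: x^6, x^5*y, x^3*y^5, x^2*y^10, x*y^12
Count=5


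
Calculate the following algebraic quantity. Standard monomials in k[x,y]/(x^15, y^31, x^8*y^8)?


k[x,y]/I, I = (x^15, y^31, x^8*y^8)
Rect: 15x31=465. Corner: (15-8)x(31-8)=161.
dim = 465-161 = 304


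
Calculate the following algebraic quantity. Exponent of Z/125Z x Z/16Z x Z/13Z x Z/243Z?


Exponent = lcm of the cyclic orders; pairwise coprime => product.
5^3*2^4*13^1*3^5=125*16*13*243=6318000


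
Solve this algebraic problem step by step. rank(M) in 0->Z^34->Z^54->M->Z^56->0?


Alt sum=0:
(-1)^0*34 + (-1)^1*54 + (-1)^2*? + (-1)^3*56=0
rank(M)=76


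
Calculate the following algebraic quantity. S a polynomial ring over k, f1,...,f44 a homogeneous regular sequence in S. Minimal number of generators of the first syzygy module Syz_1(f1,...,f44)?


Regular sequence => Koszul complex is the minimal free resolution.
Syz_1 minimally generated by Koszul relations f_i*e_j - f_j*e_i (i<j): mu(Syz_1) = beta_2 = C(m,2) = m(m-1)/2
m=44
44*43/2 = 946


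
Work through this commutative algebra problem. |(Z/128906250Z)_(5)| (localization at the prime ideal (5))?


5-primary part: 128906250=5^9*66
Size=5^9=1953125


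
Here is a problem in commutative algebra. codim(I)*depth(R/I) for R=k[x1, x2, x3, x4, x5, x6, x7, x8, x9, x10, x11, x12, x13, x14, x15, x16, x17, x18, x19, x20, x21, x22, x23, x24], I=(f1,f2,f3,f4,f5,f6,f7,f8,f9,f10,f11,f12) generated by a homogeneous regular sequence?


codim=12, depth=dim(R/I)=24-12=12
Product=12*12=144


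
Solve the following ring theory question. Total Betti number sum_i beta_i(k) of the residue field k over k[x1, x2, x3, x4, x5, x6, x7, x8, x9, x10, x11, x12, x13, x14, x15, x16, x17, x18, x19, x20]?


Koszul resolution: beta_i(k)=C(n,i), n=20
sum_i C(20,i) = 2^20 = 1048576


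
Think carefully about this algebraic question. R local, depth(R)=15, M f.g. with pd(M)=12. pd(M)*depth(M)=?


pd+depth=15
depth=15-12=3
pd*depth=12*3=36


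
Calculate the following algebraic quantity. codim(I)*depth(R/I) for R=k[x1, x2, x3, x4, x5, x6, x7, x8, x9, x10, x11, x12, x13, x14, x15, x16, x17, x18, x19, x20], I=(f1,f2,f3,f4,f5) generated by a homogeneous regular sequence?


codim=5, depth=dim(R/I)=20-5=15
Product=5*15=75


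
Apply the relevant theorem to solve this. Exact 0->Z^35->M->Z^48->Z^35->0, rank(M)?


Alt sum=0:
(-1)^0*35 + (-1)^1*? + (-1)^2*48 + (-1)^3*35=0
rank(M)=48


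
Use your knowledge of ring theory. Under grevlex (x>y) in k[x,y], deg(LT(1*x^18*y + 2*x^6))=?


LT: 1*x^18*y
deg_x=18, deg_y=1
Total=18+1=19


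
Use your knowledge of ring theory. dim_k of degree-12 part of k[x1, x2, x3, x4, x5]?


C(d+n-1,n-1)=C(16,4)=1820


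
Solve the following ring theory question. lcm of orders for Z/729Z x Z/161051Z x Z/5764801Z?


Exponent = lcm of the cyclic orders; pairwise coprime => product.
3^6*11^5*7^8=729*161051*5764801=676823258105379


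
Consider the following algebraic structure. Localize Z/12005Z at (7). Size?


7-primary part: 12005=7^4*5
Size=7^4=2401


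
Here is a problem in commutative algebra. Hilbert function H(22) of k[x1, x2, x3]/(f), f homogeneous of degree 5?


C(24,2)-C(19,2)=276-171=105


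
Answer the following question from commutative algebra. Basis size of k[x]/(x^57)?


Basis: 1,x,...,x^56
dim=57


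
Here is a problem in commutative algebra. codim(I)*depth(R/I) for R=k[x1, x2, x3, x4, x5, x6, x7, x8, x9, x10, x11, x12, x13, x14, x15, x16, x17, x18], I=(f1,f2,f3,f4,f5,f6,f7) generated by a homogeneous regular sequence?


codim=7, depth=dim(R/I)=18-7=11
Product=7*11=77


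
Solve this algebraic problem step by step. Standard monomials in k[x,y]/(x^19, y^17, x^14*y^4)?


k[x,y]/I, I = (x^19, y^17, x^14*y^4)
Rect: 19x17=323. Corner: (19-14)x(17-4)=65.
dim = 323-65 = 258


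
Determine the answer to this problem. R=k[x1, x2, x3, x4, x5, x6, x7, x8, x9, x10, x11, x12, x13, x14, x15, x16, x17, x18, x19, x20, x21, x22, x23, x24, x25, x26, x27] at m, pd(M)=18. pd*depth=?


pd+depth=27
depth=27-18=9
pd*depth=18*9=162


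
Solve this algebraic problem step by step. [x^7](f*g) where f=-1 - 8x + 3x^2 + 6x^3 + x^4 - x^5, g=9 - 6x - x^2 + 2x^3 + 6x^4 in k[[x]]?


[x^7] = sum a_i*b_j, i+j=7
  6*6=36
  1*2=2
  -1*-1=1
Sum=39


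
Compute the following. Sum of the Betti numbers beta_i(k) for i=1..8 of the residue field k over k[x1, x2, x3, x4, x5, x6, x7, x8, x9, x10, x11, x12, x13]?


Koszul resolution: beta_i(k)=C(n,i), n=13
C(13,1)=13, C(13,2)=78, C(13,3)=286, C(13,4)=715, C(13,5)=1287, C(13,6)=1716, C(13,7)=1716, C(13,8)=1287
Sum=7098


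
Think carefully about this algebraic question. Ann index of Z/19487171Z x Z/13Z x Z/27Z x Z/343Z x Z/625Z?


Exponent = lcm of the cyclic orders; pairwise coprime => product.
11^7*13^1*3^3*7^3*5^4=19487171*13*27*343*625=1466324361376875


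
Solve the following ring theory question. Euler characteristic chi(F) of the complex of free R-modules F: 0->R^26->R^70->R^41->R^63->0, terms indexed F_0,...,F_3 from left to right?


chi = sum (-1)^i * rank:
(-1)^0*26=26
(-1)^1*70=-70
(-1)^2*41=41
(-1)^3*63=-63
chi=-66


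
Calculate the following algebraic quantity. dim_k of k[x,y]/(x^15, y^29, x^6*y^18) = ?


k[x,y]/I, I = (x^15, y^29, x^6*y^18)
Rect: 15x29=435. Corner: (15-6)x(29-18)=99.
dim = 435-99 = 336


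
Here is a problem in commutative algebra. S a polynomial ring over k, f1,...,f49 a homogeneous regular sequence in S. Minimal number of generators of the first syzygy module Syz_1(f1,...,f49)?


Regular sequence => Koszul complex is the minimal free resolution.
Syz_1 minimally generated by Koszul relations f_i*e_j - f_j*e_i (i<j): mu(Syz_1) = beta_2 = C(m,2) = m(m-1)/2
m=49
49*48/2 = 1176


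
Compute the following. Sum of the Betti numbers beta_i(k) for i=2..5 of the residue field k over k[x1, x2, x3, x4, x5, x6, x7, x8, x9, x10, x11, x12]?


Koszul resolution: beta_i(k)=C(n,i), n=12
C(12,2)=66, C(12,3)=220, C(12,4)=495, C(12,5)=792
Sum=1573


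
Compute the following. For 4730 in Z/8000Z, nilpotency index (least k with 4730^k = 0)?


4730^k mod 8000:
k=1: 4730
k=2: 4900
k=3: 1000
k=4: 2000
k=5: 4000
k=6: 0
First zero at k = 6


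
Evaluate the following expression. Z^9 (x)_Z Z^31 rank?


rank(M(x)N) = rank(M)*rank(N)
9*31 = 279


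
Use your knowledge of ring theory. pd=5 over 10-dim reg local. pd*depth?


pd+depth=10
depth=10-5=5
pd*depth=5*5=25


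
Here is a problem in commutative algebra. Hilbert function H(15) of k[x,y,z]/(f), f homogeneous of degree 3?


C(17,2)-C(14,2)=136-91=45


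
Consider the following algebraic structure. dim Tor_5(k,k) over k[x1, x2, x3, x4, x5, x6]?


Koszul: C(n,i)=C(6,5)=6


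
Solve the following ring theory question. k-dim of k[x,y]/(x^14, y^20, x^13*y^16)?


k[x,y]/I, I = (x^14, y^20, x^13*y^16)
Rect: 14x20=280. Corner: (14-13)x(20-16)=4.
dim = 280-4 = 276


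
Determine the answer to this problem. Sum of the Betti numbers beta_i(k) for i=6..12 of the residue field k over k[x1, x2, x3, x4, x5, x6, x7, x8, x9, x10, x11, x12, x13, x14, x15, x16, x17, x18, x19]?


Koszul resolution: beta_i(k)=C(n,i), n=19
C(19,6)=27132, C(19,7)=50388, C(19,8)=75582, C(19,9)=92378, C(19,10)=92378, C(19,11)=75582, C(19,12)=50388
Sum=463828


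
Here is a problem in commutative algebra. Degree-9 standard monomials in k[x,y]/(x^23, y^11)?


k[x,y], I = (x^23, y^11), d = 9
Need i < 23 and d-i < 11.
Range: 0 <= i <= 9.
H(9) = 10


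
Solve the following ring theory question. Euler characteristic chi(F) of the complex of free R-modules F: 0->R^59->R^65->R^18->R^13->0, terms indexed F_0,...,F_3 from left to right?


chi = sum (-1)^i * rank:
(-1)^0*59=59
(-1)^1*65=-65
(-1)^2*18=18
(-1)^3*13=-13
chi=-1


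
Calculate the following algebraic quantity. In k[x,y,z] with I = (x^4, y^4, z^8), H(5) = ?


Need i<4, j<4, k<8 with i+j+k=5.
For each i, j ranges over max(0,5-i-7)..min(3,5-i):
  i=0: j in [0,3] -> 4
  i=1: j in [0,3] -> 4
  i=2: j in [0,3] -> 4
  i=3: j in [0,2] -> 3
H(5) = 4+4+4+3 = 15


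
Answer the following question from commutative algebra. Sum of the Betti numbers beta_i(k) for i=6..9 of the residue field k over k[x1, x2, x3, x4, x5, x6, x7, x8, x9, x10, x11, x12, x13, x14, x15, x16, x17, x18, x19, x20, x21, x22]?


Koszul resolution: beta_i(k)=C(n,i), n=22
C(22,6)=74613, C(22,7)=170544, C(22,8)=319770, C(22,9)=497420
Sum=1062347


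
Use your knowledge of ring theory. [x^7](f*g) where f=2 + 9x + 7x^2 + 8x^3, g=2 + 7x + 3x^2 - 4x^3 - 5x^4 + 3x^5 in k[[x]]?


[x^7] = sum a_i*b_j, i+j=7
  7*3=21
  8*-5=-40
Sum=-19


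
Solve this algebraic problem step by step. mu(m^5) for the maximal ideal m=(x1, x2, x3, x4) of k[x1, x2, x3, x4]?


Graded Nakayama: mu(m^d) = dim_k (m^d/m^(d+1)) = #degree-5 monomials in 4 vars
C(n+d-1,d)=C(8,5)=56


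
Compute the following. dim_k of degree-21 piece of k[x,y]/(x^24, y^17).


k[x,y], I = (x^24, y^17), d = 21
Need i < 24 and d-i < 17.
Range: 5 <= i <= 21.
H(21) = 17


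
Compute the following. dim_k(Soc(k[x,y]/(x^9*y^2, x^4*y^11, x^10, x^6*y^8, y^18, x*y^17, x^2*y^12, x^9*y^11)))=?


Socle = ann(m) = span of standard monomials u with x*u, y*u in I (staircase corners).
Redundant generators: x^9*y^11
Minimal generators: x^10, x^9*y^2, x^6*y^8, x^4*y^11, x^2*y^12, x*y^17, y^18
Corners: y^17, xy^16, x^3y^11, x^5y^10, x^8y^7, x^9y
Socle dim=6


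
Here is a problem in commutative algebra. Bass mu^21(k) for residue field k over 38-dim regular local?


C(n,i)=C(38,21)=28781143380


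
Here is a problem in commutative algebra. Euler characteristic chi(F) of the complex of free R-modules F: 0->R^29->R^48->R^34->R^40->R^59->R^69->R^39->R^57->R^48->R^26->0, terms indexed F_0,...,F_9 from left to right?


chi = sum (-1)^i * rank:
(-1)^0*29=29
(-1)^1*48=-48
(-1)^2*34=34
(-1)^3*40=-40
(-1)^4*59=59
(-1)^5*69=-69
(-1)^6*39=39
(-1)^7*57=-57
(-1)^8*48=48
(-1)^9*26=-26
chi=-31


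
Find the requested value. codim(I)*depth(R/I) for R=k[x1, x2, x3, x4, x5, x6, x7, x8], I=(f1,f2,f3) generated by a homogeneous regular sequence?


codim=3, depth=dim(R/I)=8-3=5
Product=3*5=15


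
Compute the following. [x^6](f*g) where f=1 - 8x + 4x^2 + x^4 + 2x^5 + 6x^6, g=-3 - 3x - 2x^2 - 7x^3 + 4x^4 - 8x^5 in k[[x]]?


[x^6] = sum a_i*b_j, i+j=6
  -8*-8=64
  4*4=16
  1*-2=-2
  2*-3=-6
  6*-3=-18
Sum=54


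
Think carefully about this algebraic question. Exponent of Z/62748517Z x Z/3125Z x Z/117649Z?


Exponent = lcm of the cyclic orders; pairwise coprime => product.
13^7*5^5*7^6=62748517*3125*117649=23069688364165625


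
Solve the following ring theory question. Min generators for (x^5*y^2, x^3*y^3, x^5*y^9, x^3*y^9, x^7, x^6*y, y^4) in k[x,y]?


Remove redundant (divisible by others).
x^5*y^9 redundant.
x^3*y^9 redundant.
Min: x^7, x^6*y, x^5*y^2, x^3*y^3, y^4
Count=5


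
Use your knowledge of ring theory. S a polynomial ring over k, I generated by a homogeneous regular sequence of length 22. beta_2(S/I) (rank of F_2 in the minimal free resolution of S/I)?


Regular sequence => Koszul complex is the minimal free resolution.
Syz_1 minimally generated by Koszul relations f_i*e_j - f_j*e_i (i<j): mu(Syz_1) = beta_2 = C(m,2) = m(m-1)/2
m=22
22*21/2 = 231


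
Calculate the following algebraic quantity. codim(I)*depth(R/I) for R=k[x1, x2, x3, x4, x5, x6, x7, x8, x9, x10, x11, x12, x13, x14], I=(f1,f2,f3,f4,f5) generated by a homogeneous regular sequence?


codim=5, depth=dim(R/I)=14-5=9
Product=5*9=45


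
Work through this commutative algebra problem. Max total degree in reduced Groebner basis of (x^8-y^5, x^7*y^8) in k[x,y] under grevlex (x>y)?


LT(f1)=x^8, LT(f2)=x^7y^8, lcm=x^8y^8
S(f1,f2) = y^8*f1 - x^1*f2 = -y^13
Reduced GB = {f1, f2, y^13}; degrees 8, 15, 13
Max = 15


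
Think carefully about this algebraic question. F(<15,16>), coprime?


gcd(15,16)=1 => F=ab-a-b=15*16-15-16=240-31=209


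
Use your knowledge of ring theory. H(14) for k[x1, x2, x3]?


C(d+n-1,n-1)=C(16,2)=120


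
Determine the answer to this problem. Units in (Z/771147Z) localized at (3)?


Local ring = Z/27Z.
phi(27) = 3^2*(3-1) = 18


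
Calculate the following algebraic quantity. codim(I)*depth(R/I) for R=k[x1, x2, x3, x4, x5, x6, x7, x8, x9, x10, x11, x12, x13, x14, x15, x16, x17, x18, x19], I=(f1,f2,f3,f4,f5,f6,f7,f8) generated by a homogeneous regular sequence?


codim=8, depth=dim(R/I)=19-8=11
Product=8*11=88


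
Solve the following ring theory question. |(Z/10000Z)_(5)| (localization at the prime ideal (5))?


5-primary part: 10000=5^4*16
Size=5^4=625


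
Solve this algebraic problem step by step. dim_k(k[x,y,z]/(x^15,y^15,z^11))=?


Basis: x^iy^jz^k, i<15,j<15,k<11
15*15*11=2475


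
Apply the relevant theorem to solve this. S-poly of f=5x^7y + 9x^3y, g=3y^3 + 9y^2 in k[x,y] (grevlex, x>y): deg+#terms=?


LT(f)=5x^7y, LT(g)=3y^3
lcm(LM)=x^7y^3
S(f,g) (scaled by 15 to clear denominators) = 3y^2*f - 5x^7*g = -45x^7y^2 + 27x^3y^3
2 terms, deg 9.
9+2=11


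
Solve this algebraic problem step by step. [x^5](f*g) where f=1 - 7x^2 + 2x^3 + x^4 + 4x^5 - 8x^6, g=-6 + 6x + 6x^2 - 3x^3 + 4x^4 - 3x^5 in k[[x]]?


[x^5] = sum a_i*b_j, i+j=5
  1*-3=-3
  -7*-3=21
  2*6=12
  1*6=6
  4*-6=-24
Sum=12


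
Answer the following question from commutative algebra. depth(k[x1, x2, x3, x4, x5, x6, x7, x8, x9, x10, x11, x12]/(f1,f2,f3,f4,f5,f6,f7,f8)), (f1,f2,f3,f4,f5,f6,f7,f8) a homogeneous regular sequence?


depth(R)=12
depth(R/I)=12-8=4


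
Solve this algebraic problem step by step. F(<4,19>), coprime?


gcd(4,19)=1 => F=ab-a-b=4*19-4-19=76-23=53


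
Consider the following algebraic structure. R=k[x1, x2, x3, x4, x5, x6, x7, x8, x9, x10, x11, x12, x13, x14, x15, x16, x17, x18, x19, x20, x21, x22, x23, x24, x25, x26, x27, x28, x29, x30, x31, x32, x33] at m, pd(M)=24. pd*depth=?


pd+depth=33
depth=33-24=9
pd*depth=24*9=216


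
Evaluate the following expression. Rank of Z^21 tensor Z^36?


rank(M(x)N) = rank(M)*rank(N)
21*36 = 756


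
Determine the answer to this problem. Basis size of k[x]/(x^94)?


Basis: 1,x,...,x^93
dim=94


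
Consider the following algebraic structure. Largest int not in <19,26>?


gcd(19,26)=1 => F=ab-a-b=19*26-19-26=494-45=449


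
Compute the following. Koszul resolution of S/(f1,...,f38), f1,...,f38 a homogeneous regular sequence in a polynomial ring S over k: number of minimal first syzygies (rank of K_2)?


Regular sequence => Koszul complex is the minimal free resolution.
Syz_1 minimally generated by Koszul relations f_i*e_j - f_j*e_i (i<j): mu(Syz_1) = beta_2 = C(m,2) = m(m-1)/2
m=38
38*37/2 = 703


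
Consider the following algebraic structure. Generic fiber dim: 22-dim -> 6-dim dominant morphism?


dim(fiber)=dim(X)-dim(Y)=22-6=16


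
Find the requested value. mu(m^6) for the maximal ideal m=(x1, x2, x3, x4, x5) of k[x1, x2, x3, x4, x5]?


Graded Nakayama: mu(m^d) = dim_k (m^d/m^(d+1)) = #degree-6 monomials in 5 vars
C(n+d-1,d)=C(10,6)=210


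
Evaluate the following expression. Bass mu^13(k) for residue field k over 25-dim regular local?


C(n,i)=C(25,13)=5200300


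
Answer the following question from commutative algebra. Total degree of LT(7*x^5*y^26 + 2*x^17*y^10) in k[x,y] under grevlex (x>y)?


LT: 7*x^5*y^26
deg_x=5, deg_y=26
Total=5+26=31


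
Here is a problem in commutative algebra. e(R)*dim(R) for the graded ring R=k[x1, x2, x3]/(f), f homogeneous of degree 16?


e(R)=deg(f)=16, dim(R)=3-1=2
e*dim=16*2=32


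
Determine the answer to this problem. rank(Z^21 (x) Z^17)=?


rank(M(x)N) = rank(M)*rank(N)
21*17 = 357


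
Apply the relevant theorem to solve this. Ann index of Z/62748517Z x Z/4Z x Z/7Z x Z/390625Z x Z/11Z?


Exponent = lcm of the cyclic orders; pairwise coprime => product.
13^7*2^2*7^1*5^8*11^1=62748517*4*7*390625*11=7549430951562500


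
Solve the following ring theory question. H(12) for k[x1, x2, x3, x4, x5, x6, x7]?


C(d+n-1,n-1)=C(18,6)=18564


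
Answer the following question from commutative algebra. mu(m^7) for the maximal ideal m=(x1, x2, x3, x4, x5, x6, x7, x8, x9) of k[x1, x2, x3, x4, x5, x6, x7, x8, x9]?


Graded Nakayama: mu(m^d) = dim_k (m^d/m^(d+1)) = #degree-7 monomials in 9 vars
C(n+d-1,d)=C(15,7)=6435


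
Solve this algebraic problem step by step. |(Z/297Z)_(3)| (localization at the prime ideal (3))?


3-primary part: 297=3^3*11
Size=3^3=27


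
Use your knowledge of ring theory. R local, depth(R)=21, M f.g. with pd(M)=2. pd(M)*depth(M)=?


pd+depth=21
depth=21-2=19
pd*depth=2*19=38


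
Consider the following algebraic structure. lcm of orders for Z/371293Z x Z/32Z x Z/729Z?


Exponent = lcm of the cyclic orders; pairwise coprime => product.
13^5*2^5*3^6=371293*32*729=8661523104


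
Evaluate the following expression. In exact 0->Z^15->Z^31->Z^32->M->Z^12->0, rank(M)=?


Alt sum=0:
(-1)^0*15 + (-1)^1*31 + (-1)^2*32 + (-1)^3*? + (-1)^4*12=0
rank(M)=28


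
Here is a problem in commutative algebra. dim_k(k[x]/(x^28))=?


Basis: 1,x,...,x^27
dim=28


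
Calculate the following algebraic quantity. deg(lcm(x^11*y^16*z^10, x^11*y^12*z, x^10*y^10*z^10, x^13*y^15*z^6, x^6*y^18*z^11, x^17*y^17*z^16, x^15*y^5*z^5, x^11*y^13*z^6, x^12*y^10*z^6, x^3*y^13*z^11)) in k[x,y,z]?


lcm = componentwise max:
x: max(11,11,10,13,6,17,15,11,12,3)=17
y: max(16,12,10,15,18,17,5,13,10,13)=18
z: max(10,1,10,6,11,16,5,6,6,11)=16
Total=17+18+16=51


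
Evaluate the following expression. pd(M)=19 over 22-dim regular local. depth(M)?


pd+depth=depth(R)=22
depth=22-19=3
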